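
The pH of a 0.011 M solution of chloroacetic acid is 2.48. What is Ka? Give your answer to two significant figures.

Ka = 1.4 × 10^-3

[H+] = 10^(-2.48) = 3.31 × 10^-3 M
At equilibrium [HA] = 0.011 − 3.31 × 10^-3 = 7.69 × 10^-3 M
Ka = [H+][A-]/[HA] = (3.31 × 10^-3)² / 7.69 × 10^-3 = 1.4 × 10^-3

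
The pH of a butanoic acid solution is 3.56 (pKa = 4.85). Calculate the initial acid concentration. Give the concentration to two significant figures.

C₀ = 5.6 × 10^-3 M

[H+] = 10^(-3.56) = 2.75 × 10^-4 M = x
Ka = 10^(−4.85) = 1.41 × 10^-5
Ka = x²/(C₀ − x) ⇒ C₀ = x + x²/Ka
C₀ = 2.75 × 10^-4 + (2.75 × 10^-4)²/(1.41 × 10^-5) = 5.64 × 10^-3 M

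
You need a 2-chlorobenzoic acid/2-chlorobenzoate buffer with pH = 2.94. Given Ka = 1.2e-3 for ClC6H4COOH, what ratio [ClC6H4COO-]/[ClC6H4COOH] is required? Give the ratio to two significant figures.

ratio = 1.0

pKa = -log(1.2 × 10^-3) = 2.921
pH = pKa + log(r) ⇒ log(r) = 2.94 − 2.921 = +0.019
r = [ClC6H4COO-]/[ClC6H4COOH] = 10^(+0.019) = 1.04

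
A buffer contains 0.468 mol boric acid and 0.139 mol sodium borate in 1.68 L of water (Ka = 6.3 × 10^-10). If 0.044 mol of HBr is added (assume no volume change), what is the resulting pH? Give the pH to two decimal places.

Added H+ converts B(OH)4- to B(OH)3: B(OH)3 → 0.512 mol, B(OH)4- → 0.095 mol.
pKa = −log(6.3 × 10^-10) = 9.201
Henderson–Hasselbalch with mole ratio 0.095/0.512: pH = 9.201 + (-0.732)

pH = 8.47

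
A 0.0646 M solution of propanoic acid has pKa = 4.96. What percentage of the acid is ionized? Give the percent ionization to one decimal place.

1.3%

CH3CH2COOH ⇌ CH3CH2COO- + H+; let x = [H+] at equilibrium.
Ka = 10^(−4.96) = 1.10 × 10^-5
x ≈ √(Ka·C₀) = √(1.10 × 10^-5 × 0.0646) = 8.43 × 10^-4 M
% ionization = x/C₀ × 100% = 8.43 × 10^-4/0.0646 × 100% = 1.3%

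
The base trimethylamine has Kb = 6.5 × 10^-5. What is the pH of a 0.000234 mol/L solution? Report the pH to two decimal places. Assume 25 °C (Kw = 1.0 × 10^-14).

(CH3)3N + H2O ⇌ (CH3)3NH+ + OH-
From the ICE table, Kb = x²/(0.000234 − x) = 6.5 × 10^-5.
The 5% rule fails; solving x² + Kb·x − Kb·C₀ = 0 exactly:
x = (−Kb + √(Kb² + 4·Kb·C₀))/2 = 9.50 × 10^-5 M
pOH = −log(9.50 × 10^-5) = 4.02; pH = 14.00 − 4.02 = 9.98

pH = 9.98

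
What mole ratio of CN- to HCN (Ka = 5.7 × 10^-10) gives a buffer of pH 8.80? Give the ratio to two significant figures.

ratio = 0.36

pKa = -log(5.7 × 10^-10) = 9.244
pH = pKa + log(r) ⇒ log(r) = 8.80 − 9.244 = -0.444
r = [CN-]/[HCN] = 10^(-0.444) = 0.36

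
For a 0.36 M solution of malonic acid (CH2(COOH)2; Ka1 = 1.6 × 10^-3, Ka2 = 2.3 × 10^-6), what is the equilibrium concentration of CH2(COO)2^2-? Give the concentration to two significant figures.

First ionization gives [H+] ≈ [CH2(COOH)COO-] = 2.32 × 10^-2 M.
Second step: Ka2 = [H+][CH2(COO)2^2-]/[CH2(COOH)COO-] ≈ [CH2(COO)2^2-] (since [H+] ≈ [CH2(COOH)COO-]).
So [CH2(COO)2^2-] ≈ Ka2.

2.3 × 10^-6 M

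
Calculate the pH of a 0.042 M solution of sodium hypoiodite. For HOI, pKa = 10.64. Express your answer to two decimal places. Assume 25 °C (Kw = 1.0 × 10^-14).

OI- is the conjugate base of the weak acid HOI.
Ka = 10^(−10.64) = 2.29 × 10^-11
Kb = Kw/Ka = 1.0×10^-14 / 2.29 × 10^-11 = 4.37 × 10^-4
From the ICE table, Kb = [OH-]²/(0.042 − [OH-]) = 4.37 × 10^-4.
[OH-] is not negligible relative to C₀; solve [OH-]² + 0.000437·[OH-] − 1.84e-05 = 0.
[OH-] = [−0.000437 + √(0.000437² + 7.34e-05)]/2 = 4.07 × 10^-3 M
pOH = 2.39, so pH = 14.00 − pOH = 11.61

pH = 11.61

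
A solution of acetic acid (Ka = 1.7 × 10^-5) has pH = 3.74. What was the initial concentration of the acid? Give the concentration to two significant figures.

[H+] = 10^(-3.74) = 1.82 × 10^-4 M = x
Ka = x²/(C₀ − x) ⇒ C₀ = x + x²/Ka
C₀ = 1.82 × 10^-4 + (1.82 × 10^-4)²/(1.7 × 10^-5) = 2.13 × 10^-3 M

C₀ = 2.1 × 10^-3 M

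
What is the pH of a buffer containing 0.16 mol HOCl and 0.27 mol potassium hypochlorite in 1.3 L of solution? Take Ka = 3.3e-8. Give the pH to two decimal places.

pH = 7.71

pKa = −log(3.3 × 10^-8) = 7.481
Henderson–Hasselbalch: pH = pKa + log([OCl-]/[HOCl]) = 7.481 + log(0.27/0.16)
pH = 7.481 + (+0.227) = 7.71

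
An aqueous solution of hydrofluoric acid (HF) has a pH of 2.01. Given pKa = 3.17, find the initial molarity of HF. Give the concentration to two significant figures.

C₀ = 1.5 × 10^-1 M

[H+] = 10^(-2.01) = 9.77 × 10^-3 M = x
Ka = 10^(−3.17) = 6.76 × 10^-4
Ka = x²/(C₀ − x) ⇒ C₀ = x + x²/Ka
C₀ = 9.77 × 10^-3 + (9.77 × 10^-3)²/(6.76 × 10^-4) = 1.51 × 10^-1 M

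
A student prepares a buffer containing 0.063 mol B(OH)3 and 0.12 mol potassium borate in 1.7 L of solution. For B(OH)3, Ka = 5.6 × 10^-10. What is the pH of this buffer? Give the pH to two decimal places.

pH = 9.53

pKa = −log(5.6 × 10^-10) = 9.252
Using pH = pKa + log([base]/[acid]) with [base]/[acid] = 0.12/0.063:
pH = 9.252 + (+0.280) = 9.53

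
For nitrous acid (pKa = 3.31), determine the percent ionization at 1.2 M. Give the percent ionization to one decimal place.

2.0%

HNO2 ⇌ NO2- + H+; let x = [H+] at equilibrium.
Ka = 10^(−3.31) = 4.90 × 10^-4
x ≈ √(Ka·C₀) = √(4.90 × 10^-4 × 1.2) = 2.42 × 10^-2 M
Fraction ionized = 2.42 × 10^-2 / 1.2 = 0.0202 → 2.0%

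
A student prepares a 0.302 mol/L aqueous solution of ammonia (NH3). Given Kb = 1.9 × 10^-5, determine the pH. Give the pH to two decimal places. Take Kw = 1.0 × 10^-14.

NH3 + H2O ⇌ NH4+ + OH-
From the ICE table, Kb = [OH-]²/(0.302 − [OH-]) = 1.9 × 10^-5.
Neglecting [OH-] in the denominator: [OH-] = √(1.9 × 10^-5 × 0.302) = 2.40 × 10^-3 M
([OH-]/C₀ = 0.79% < 5%, so the approximation holds.)
pOH = −log(2.40 × 10^-3) = 2.62; pH = 14.00 − 2.62 = 11.38

pH = 11.38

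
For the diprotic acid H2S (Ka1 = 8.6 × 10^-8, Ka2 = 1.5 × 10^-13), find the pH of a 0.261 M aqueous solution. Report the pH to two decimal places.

Since Ka1 ≫ Ka2, the first ionization dominates [H+].
Ka1 = x²/(0.261 − x) = 8.6 × 10^-8
x ≈ √(8.6 × 10^-8 × 0.261) = 1.50 × 10^-4 M
pH = −log(1.50 × 10^-4) = 3.82

pH = 3.82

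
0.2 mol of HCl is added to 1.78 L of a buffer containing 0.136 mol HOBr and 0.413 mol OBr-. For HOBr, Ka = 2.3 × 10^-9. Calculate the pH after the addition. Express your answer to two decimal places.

After neutralization: n(HOBr) = 0.336 mol, n(OBr-) = 0.213 mol.
pKa = −log(2.3 × 10^-9) = 8.638
pH = pKa + log([A⁻]/[HA]) = 8.638 + log(0.213/0.336) = 8.638 -0.198

pH = 8.44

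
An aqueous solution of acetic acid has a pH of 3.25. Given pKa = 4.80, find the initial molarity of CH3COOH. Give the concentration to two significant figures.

C₀ = 2.1 × 10^-2 M

[H+] = 10^(-3.25) = 5.62 × 10^-4 M = x
Ka = 10^(−4.80) = 1.58 × 10^-5
Ka = x²/(C₀ − x) ⇒ C₀ = x + x²/Ka
C₀ = 5.62 × 10^-4 + (5.62 × 10^-4)²/(1.58 × 10^-5) = 2.06 × 10^-2 M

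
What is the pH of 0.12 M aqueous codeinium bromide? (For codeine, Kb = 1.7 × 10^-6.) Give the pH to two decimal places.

C18H22NO3+ is the conjugate acid of the weak base C18H21NO3.
Ka = Kw/Kb = 1.0×10^-14 / 1.7 × 10^-6 = 5.88 × 10^-9
Let x = [H+] at equilibrium. Ka = x²/(0.12 − x).
Since Ka ≪ C₀, x ≈ √(Ka·C₀) = 2.66 × 10^-5 M.
pH = −log(2.66 × 10^-5) = 4.58

pH = 4.58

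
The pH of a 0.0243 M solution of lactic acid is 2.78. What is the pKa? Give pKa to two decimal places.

[H+] = 10^(-2.78) = 1.66 × 10^-3 M
At equilibrium [HA] = 0.0243 − 1.66 × 10^-3 = 2.26 × 10^-2 M
Ka = [H+][A-]/[HA] = (1.66 × 10^-3)² / 2.26 × 10^-2 = 1.22 × 10^-4
pKa = -log(1.22 × 10^-4) = 3.91

pKa = 3.91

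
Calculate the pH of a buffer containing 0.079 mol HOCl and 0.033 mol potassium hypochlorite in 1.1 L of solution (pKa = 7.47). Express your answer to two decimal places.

Henderson–Hasselbalch: pH = pKa + log([OCl-]/[HOCl]) = 7.47 + log(0.033/0.079)
pH = 7.47 + (-0.379) = 7.09

pH = 7.09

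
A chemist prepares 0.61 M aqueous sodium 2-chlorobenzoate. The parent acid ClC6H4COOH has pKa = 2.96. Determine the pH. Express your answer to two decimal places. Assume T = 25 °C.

ClC6H4COO- is the conjugate base of the weak acid ClC6H4COOH.
Ka = 10^(−2.96) = 1.10 × 10^-3
Kb = Kw/Ka = 1.0×10^-14 / 1.10 × 10^-3 = 9.09 × 10^-12
From the ICE table, Kb = x²/(0.61 − x) = 9.09 × 10^-12.
Since Kb ≪ C₀, x ≈ √(Kb·C₀) = 2.35 × 10^-6 M.
(x/C₀ = 0.00039% < 5%, so the approximation holds.)
pOH = 5.63, so pH = 14.00 − pOH = 8.37

pH = 8.37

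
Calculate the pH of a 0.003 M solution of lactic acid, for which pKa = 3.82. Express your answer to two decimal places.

CH3CH(OH)COOH ⇌ CH3CH(OH)COO- + H+
Ka = 10^(−3.82) = 1.51 × 10^-4
From the ICE table, Ka = x²/(0.003 − x) = 1.51 × 10^-4.
The 5% rule fails; solving x² + Ka·x − Ka·C₀ = 0 exactly:
x = (−Ka + √(Ka² + 4·Ka·C₀))/2 = 6.02 × 10^-4 M
pH = −log[H+] = −log(6.02 × 10^-4) = 3.22

pH = 3.22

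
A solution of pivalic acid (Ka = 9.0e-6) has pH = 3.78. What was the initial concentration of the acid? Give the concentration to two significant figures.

C₀ = 3.2 × 10^-3 M

[H+] = 10^(-3.78) = 1.66 × 10^-4 M = x
Ka = x²/(C₀ − x) ⇒ C₀ = x + x²/Ka
C₀ = 1.66 × 10^-4 + (1.66 × 10^-4)²/(9.0 × 10^-6) = 3.23 × 10^-3 M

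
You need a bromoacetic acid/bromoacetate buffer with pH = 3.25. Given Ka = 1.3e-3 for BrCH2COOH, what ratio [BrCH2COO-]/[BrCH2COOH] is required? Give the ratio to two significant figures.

pKa = -log(1.3 × 10^-3) = 2.886
pH = pKa + log(r) ⇒ log(r) = 3.25 − 2.886 = +0.364
r = [BrCH2COO-]/[BrCH2COOH] = 10^(+0.364) = 2.31

ratio = 2.3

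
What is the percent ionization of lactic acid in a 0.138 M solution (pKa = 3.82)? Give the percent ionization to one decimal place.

CH3CH(OH)COOH ⇌ CH3CH(OH)COO- + H+; let x = [H+] at equilibrium.
Ka = 10^(−3.82) = 1.51 × 10^-4
x ≈ √(Ka·C₀) = √(1.51 × 10^-4 × 0.138) = 4.56 × 10^-3 M
Fraction ionized = 4.56 × 10^-3 / 0.138 = 0.0330 → 3.3%

3.3%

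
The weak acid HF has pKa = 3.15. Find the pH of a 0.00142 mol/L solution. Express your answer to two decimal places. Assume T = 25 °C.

HF ⇌ F- + H+
Ka = 10^(−3.15) = 7.08 × 10^-4
Let x = [H+] at equilibrium. Ka = x²/(0.00142 − x).
Here C₀/Ka ≈ 2.01, so the small-x approximation fails. Use the quadratic:
x = [−0.000708 + √(0.000708² + 4.02e-06)]/2 = 7.09 × 10^-4 M
pH = −log[H+] = −log(7.09 × 10^-4) = 3.15

pH = 3.15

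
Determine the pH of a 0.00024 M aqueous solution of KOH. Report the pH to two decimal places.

pH = 10.38

KOH is a strong base; [OH-] = 0.00024 M.
pOH = -log(0.00024) = 3.62
pH = 14.00 - 3.62 = 10.38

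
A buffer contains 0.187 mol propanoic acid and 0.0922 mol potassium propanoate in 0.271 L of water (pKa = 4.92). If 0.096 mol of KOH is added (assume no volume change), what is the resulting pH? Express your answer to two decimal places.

pH = 5.24

After neutralization: n(CH3CH2COOH) = 0.091 mol, n(CH3CH2COO-) = 0.188 mol.
pH = pKa + log(n_CH3CH2COO-/n_CH3CH2COOH) = 4.92 + log(0.188/0.091) = 4.92 + (+0.315)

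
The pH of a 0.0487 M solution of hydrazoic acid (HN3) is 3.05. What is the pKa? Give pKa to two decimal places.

pKa = 4.78

[H+] = 10^(-3.05) = 8.91 × 10^-4 M
At equilibrium [HA] = 0.0487 − 8.91 × 10^-4 = 4.78 × 10^-2 M
Ka = [H+][A-]/[HA] = (8.91 × 10^-4)² / 4.78 × 10^-2 = 1.66 × 10^-5
pKa = -log(1.66 × 10^-5) = 4.78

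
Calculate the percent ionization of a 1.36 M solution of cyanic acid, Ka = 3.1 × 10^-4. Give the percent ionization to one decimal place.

1.5%

HOCN ⇌ OCN- + H+; let x = [H+] at equilibrium.
x ≈ √(Ka·C₀) = √(3.1 × 10^-4 × 1.36) = 2.05 × 10^-2 M
% ionization = x/C₀ × 100% = 2.05 × 10^-2/1.36 × 100% = 1.5%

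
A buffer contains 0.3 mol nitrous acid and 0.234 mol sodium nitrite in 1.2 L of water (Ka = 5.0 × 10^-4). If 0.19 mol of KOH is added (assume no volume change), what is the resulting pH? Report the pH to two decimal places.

OH- converts HNO2 to NO2-: HNO2 → 0.11 mol, NO2- → 0.424 mol.
pKa = −log(5.0 × 10^-4) = 3.301
pH = pKa + log([A⁻]/[HA]) = 3.301 + log(0.424/0.11) = 3.301 +0.586

pH = 3.89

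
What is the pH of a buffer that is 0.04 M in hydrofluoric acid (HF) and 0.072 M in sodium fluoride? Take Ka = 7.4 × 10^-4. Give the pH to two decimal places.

pH = 3.39

pKa = −log(7.4 × 10^-4) = 3.131
Henderson–Hasselbalch: pH = pKa + log([F-]/[HF]) = 3.131 + log(0.072/0.04)
pH = 3.131 + (+0.255) = 3.39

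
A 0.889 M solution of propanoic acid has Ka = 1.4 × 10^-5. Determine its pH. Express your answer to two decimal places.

CH3CH2COOH ⇌ CH3CH2COO- + H+
From the ICE table, Ka = [H+]²/(0.889 − [H+]) = 1.4 × 10^-5.
Assume [H+] ≪ 0.889: [H+] ≈ √(1.4 × 10^-5 × 0.889) = 3.53 × 10^-3 M
Check: 0.4% ionized — well under 5%, approximation valid.
pH = −log[H+] = −log(3.53 × 10^-3) = 2.45

pH = 2.45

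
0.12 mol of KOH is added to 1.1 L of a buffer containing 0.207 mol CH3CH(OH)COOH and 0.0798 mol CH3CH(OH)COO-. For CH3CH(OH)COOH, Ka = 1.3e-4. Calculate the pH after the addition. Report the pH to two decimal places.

OH- converts CH3CH(OH)COOH to CH3CH(OH)COO-: CH3CH(OH)COOH → 0.087 mol, CH3CH(OH)COO- → 0.2 mol.
pKa = −log(1.3 × 10^-4) = 3.886
pH = pKa + log([A⁻]/[HA]) = 3.886 + log(0.2/0.087) = 3.886 +0.362

pH = 4.25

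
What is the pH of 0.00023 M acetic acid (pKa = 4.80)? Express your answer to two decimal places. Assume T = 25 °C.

CH3COOH ⇌ CH3COO- + H+
Ka = 10^(−4.80) = 1.58 × 10^-5
Ka = [H+]²/(0.00023 − [H+]) = 1.58 × 10^-5
Here C₀/Ka ≈ 14.6, so the small-[H+] approximation fails. Use the quadratic:
[H+] = [−1.58e-05 + √(1.58e-05² + 1.45e-08)]/2 = 5.29 × 10^-5 M
pH = −log(5.29 × 10^-5) = 4.28

pH = 4.28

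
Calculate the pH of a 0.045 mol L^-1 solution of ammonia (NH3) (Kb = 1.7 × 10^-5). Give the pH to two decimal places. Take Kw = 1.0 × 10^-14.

NH3 + H2O ⇌ NH4+ + OH-
Let x = [OH-] at equilibrium. Kb = x²/(0.045 − x).
Assume x ≪ 0.045: x ≈ √(1.7 × 10^-5 × 0.045) = 8.75 × 10^-4 M
(x/C₀ = 1.9% < 5%, so the approximation holds.)
pOH = 3.06, so pH = 14.00 − pOH = 10.94

pH = 10.94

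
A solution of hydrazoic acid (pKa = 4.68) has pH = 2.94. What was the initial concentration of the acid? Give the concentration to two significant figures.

C₀ = 6.4 × 10^-2 M

[H+] = 10^(-2.94) = 1.15 × 10^-3 M = x
Ka = 10^(−4.68) = 2.09 × 10^-5
Ka = x²/(C₀ − x) ⇒ C₀ = x + x²/Ka
C₀ = 1.15 × 10^-3 + (1.15 × 10^-3)²/(2.09 × 10^-5) = 6.44 × 10^-2 M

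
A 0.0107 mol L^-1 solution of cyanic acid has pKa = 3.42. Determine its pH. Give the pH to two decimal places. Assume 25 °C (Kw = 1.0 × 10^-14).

HOCN ⇌ OCN- + H+
Ka = 10^(−3.42) = 3.80 × 10^-4
From the ICE table, Ka = [H+]²/(0.0107 − [H+]) = 3.80 × 10^-4.
[H+] is not negligible relative to C₀; solve [H+]² + 0.00038·[H+] − 4.07e-06 = 0.
[H+] = [−0.00038 + √(0.00038² + 1.63e-05)]/2 = 1.84 × 10^-3 M
pH = −log(1.84 × 10^-3) = 2.74

pH = 2.74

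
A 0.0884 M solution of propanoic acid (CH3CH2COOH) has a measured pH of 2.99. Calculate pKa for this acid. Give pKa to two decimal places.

[H+] = 10^(-2.99) = 1.02 × 10^-3 M
At equilibrium [HA] = 0.0884 − 1.02 × 10^-3 = 8.74 × 10^-2 M
Ka = [H+][A-]/[HA] = (1.02 × 10^-3)² / 8.74 × 10^-2 = 1.19 × 10^-5
pKa = -log(1.19 × 10^-5) = 4.92

pKa = 4.92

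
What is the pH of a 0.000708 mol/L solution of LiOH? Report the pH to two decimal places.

LiOH is a strong base; [OH-] = 0.000708 M.
pOH = -log(0.000708) = 3.15
pH = 14.00 - 3.15 = 10.85

pH = 10.85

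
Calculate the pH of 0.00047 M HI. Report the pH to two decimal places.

HI is a strong acid and dissociates completely, so [H+] = 0.00047 M.
pH = -log(0.00047) = 3.33

pH = 3.33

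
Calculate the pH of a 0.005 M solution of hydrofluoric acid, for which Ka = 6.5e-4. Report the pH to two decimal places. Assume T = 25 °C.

pH = 2.82

HF ⇌ F- + H+
Ka = [H+]²/(0.005 − [H+]) = 6.5 × 10^-4
[H+] is not negligible relative to C₀; solve [H+]² + 0.00065·[H+] − 3.25e-06 = 0.
[H+] = [−0.00065 + √(0.00065² + 1.3e-05)]/2 = 1.51 × 10^-3 M
pH = −log(1.51 × 10^-3) = 2.82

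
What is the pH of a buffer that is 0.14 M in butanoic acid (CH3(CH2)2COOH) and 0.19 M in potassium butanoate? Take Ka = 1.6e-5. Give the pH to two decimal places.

pH = 4.93

pKa = −log(1.6 × 10^-5) = 4.796
Using pH = pKa + log([base]/[acid]) with [base]/[acid] = 0.19/0.14:
pH = 4.796 + (+0.133) = 4.93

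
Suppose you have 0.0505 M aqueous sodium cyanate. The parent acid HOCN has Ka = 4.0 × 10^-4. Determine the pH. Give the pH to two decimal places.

OCN- is the conjugate base of the weak acid HOCN.
Kb = Kw/Ka = 1.0×10^-14 / 4.0 × 10^-4 = 2.50 × 10^-11
Let x = [OH-] at equilibrium. Kb = x²/(0.0505 − x).
Neglecting x in the denominator: x = √(2.50 × 10^-11 × 0.0505) = 1.12 × 10^-6 M
pOH = 5.95, so pH = 14.00 − pOH = 8.05

pH = 8.05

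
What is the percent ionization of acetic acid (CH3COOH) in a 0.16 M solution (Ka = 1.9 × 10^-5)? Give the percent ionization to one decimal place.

1.1%

CH3COOH ⇌ CH3COO- + H+; let x = [H+] at equilibrium.
x ≈ √(Ka·C₀) = √(1.9 × 10^-5 × 0.16) = 1.74 × 10^-3 M
Fraction ionized = 1.74 × 10^-3 / 0.16 = 0.0109 → 1.1%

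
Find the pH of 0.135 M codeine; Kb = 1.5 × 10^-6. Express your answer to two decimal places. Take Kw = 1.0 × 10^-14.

pH = 10.65

C18H21NO3 + H2O ⇌ C18H22NO3+ + OH-
Kb = [OH-]²/(0.135 − [OH-]) = 1.5 × 10^-6
Assume [OH-] ≪ 0.135: [OH-] ≈ √(1.5 × 10^-6 × 0.135) = 4.50 × 10^-4 M
Check: 0.33% ionized — well under 5%, approximation valid.
pOH = 3.35, so pH = 14.00 − pOH = 10.65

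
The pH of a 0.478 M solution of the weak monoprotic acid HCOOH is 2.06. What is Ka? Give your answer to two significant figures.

[H+] = 10^(-2.06) = 8.71 × 10^-3 M
At equilibrium [HA] = 0.478 − 8.71 × 10^-3 = 4.69 × 10^-1 M
Ka = [H+][A-]/[HA] = (8.71 × 10^-3)² / 4.69 × 10^-1 = 1.6 × 10^-4

Ka = 1.6 × 10^-4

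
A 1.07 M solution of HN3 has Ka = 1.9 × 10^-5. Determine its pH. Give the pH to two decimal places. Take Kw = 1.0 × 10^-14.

pH = 2.35

HN3 ⇌ N3- + H+
From the ICE table, Ka = [H+]²/(1.07 − [H+]) = 1.9 × 10^-5.
Since Ka ≪ C₀, [H+] ≈ √(Ka·C₀) = 4.51 × 10^-3 M.
Check: 0.42% ionized — well under 5%, approximation valid.
pH = −log[H+] = −log(4.51 × 10^-3) = 2.35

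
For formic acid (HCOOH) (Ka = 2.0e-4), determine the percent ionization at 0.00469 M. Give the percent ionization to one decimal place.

HCOOH ⇌ HCOO- + H+; let x = [H+] at equilibrium.
Ka = x²/(C₀ − x); solving the quadratic gives x = 8.74 × 10^-4 M.
Fraction ionized = 8.74 × 10^-4 / 0.00469 = 0.1864 → 18.6%

18.6%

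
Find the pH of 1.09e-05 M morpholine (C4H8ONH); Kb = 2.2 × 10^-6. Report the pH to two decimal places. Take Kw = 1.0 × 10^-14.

pH = 8.59

C4H8ONH + H2O ⇌ C4H8ONH2+ + OH-
Kb = x²/(1.09e-05 − x) = 2.2 × 10^-6
x is not negligible relative to C₀; solve x² + 2.2e-06·x − 2.4e-11 = 0.
x = (−Kb + √(Kb² + 4·Kb·C₀))/2 = 3.92 × 10^-6 M
pOH = −log(3.92 × 10^-6) = 5.41; pH = 14.00 − 5.41 = 8.59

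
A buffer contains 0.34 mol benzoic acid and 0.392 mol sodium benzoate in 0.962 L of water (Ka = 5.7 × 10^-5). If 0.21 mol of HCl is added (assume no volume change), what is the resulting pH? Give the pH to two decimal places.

Added H+ converts C6H5COO- to C6H5COOH: C6H5COOH → 0.55 mol, C6H5COO- → 0.182 mol.
pKa = −log(5.7 × 10^-5) = 4.244
pH = pKa + log(n_C6H5COO-/n_C6H5COOH) = 4.244 + log(0.182/0.55) = 4.244 + (-0.480)

pH = 3.76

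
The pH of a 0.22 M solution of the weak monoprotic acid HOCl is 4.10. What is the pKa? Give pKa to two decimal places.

pKa = 7.54

[H+] = 10^(-4.10) = 7.94 × 10^-5 M
At equilibrium [HA] = 0.22 − 7.94 × 10^-5 = 2.20 × 10^-1 M
Ka = [H+][A-]/[HA] = (7.94 × 10^-5)² / 2.20 × 10^-1 = 2.87 × 10^-8
pKa = -log(2.87 × 10^-8) = 7.54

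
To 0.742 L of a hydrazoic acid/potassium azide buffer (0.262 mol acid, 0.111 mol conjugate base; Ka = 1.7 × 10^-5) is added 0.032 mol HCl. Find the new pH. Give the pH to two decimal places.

Added H+ converts N3- to HN3: HN3 → 0.294 mol, N3- → 0.079 mol.
pKa = −log(1.7 × 10^-5) = 4.770
pH = pKa + log(n_N3-/n_HN3) = 4.770 + log(0.079/0.294) = 4.770 + (-0.571)

pH = 4.20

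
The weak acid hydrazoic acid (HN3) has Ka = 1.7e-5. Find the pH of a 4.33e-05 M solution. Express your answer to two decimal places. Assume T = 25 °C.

HN3 ⇌ N3- + H+
Ka = [H+]²/(4.33e-05 − [H+]) = 1.7 × 10^-5
Here C₀/Ka ≈ 2.55, so the small-[H+] approximation fails. Use the quadratic:
[H+] = [−1.7e-05 + √(1.7e-05² + 2.94e-09)]/2 = 1.99 × 10^-5 M
pH = −log(1.99 × 10^-5) = 4.70

pH = 4.70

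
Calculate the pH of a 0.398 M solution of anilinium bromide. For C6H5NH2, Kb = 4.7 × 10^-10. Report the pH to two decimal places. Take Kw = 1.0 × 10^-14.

pH = 2.54

C6H5NH3+ is the conjugate acid of the weak base C6H5NH2.
Ka = Kw/Kb = 1.0×10^-14 / 4.7 × 10^-10 = 2.13 × 10^-5
Ka = [H+]²/(0.398 − [H+]) = 2.13 × 10^-5
Neglecting [H+] in the denominator: [H+] = √(2.13 × 10^-5 × 0.398) = 2.91 × 10^-3 M
pH = −log(2.91 × 10^-3) = 2.54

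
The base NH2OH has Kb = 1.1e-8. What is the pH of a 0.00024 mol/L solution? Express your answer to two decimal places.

NH2OH + H2O ⇌ NH3OH+ + OH-
Kb = [OH-]²/(0.00024 − [OH-]) = 1.1 × 10^-8
Since Kb ≪ C₀, [OH-] ≈ √(Kb·C₀) = 1.62 × 10^-6 M.
Check: 0.68% ionized — well under 5%, approximation valid.
pOH = −log(1.62 × 10^-6) = 5.79; pH = 14.00 − 5.79 = 8.21

pH = 8.21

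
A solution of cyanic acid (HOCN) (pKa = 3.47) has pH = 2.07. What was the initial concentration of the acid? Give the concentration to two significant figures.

C₀ = 2.2 × 10^-1 M

[H+] = 10^(-2.07) = 8.51 × 10^-3 M = x
Ka = 10^(−3.47) = 3.39 × 10^-4
Ka = x²/(C₀ − x) ⇒ C₀ = x + x²/Ka
C₀ = 8.51 × 10^-3 + (8.51 × 10^-3)²/(3.39 × 10^-4) = 2.22 × 10^-1 M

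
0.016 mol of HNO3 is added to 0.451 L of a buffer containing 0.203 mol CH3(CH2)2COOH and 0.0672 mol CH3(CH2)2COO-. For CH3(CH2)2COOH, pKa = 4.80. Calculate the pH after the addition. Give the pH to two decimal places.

pH = 4.17

After neutralization: n(CH3(CH2)2COOH) = 0.219 mol, n(CH3(CH2)2COO-) = 0.0512 mol.
pH = pKa + log([A⁻]/[HA]) = 4.80 + log(0.0512/0.219) = 4.80 -0.631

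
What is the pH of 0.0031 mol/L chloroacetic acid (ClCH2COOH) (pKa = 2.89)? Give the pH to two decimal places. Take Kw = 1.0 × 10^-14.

ClCH2COOH ⇌ ClCH2COO- + H+
Ka = 10^(−2.89) = 1.29 × 10^-3
Ka = [H+]²/(0.0031 − [H+]) = 1.29 × 10^-3
[H+] is not negligible relative to C₀; solve [H+]² + 0.00129·[H+] − 4e-06 = 0.
[H+] = [−0.00129 + √(0.00129² + 1.6e-05)]/2 = 1.46 × 10^-3 M
pH = −log[H+] = −log(1.46 × 10^-3) = 2.84

pH = 2.84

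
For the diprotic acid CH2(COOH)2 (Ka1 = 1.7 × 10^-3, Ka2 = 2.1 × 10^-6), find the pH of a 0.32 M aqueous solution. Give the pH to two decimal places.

Since Ka1 ≫ Ka2, the first ionization dominates [H+].
Ka1 = x²/(0.32 − x) = 1.7 × 10^-3
Solving the quadratic: x = (−Ka1 + √(Ka1² + 4·Ka1·C₀))/2 = 2.25 × 10^-2 M
pH = −log(2.25 × 10^-2) = 1.65

pH = 1.65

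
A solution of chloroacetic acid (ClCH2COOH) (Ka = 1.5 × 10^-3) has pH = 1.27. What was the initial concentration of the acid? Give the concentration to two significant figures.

C₀ = 2.0 M

[H+] = 10^(-1.27) = 5.37 × 10^-2 M = x
Ka = x²/(C₀ − x) ⇒ C₀ = x + x²/Ka
C₀ = 5.37 × 10^-2 + (5.37 × 10^-2)²/(1.5 × 10^-3) = 1.98 M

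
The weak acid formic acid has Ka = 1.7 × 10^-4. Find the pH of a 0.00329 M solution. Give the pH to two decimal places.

pH = 3.18

HCOOH ⇌ HCOO- + H+
From the ICE table, Ka = [H+]²/(0.00329 − [H+]) = 1.7 × 10^-4.
The 5% rule fails; solving [H+]² + Ka·[H+] − Ka·C₀ = 0 exactly:
[H+] = (−Ka + √(Ka² + 4·Ka·C₀))/2 = 6.68 × 10^-4 M
pH = −log(6.68 × 10^-4) = 3.18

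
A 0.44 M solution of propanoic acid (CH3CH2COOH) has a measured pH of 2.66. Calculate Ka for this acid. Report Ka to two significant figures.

[H+] = 10^(-2.66) = 2.19 × 10^-3 M
At equilibrium [HA] = 0.44 − 2.19 × 10^-3 = 4.38 × 10^-1 M
Ka = [H+][A-]/[HA] = (2.19 × 10^-3)² / 4.38 × 10^-1 = 1.1 × 10^-5

Ka = 1.1 × 10^-5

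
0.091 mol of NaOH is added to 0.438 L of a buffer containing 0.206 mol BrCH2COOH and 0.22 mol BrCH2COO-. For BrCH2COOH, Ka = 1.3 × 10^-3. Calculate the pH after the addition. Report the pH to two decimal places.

pH = 3.32

OH- converts BrCH2COOH to BrCH2COO-: BrCH2COOH → 0.115 mol, BrCH2COO- → 0.311 mol.
pKa = −log(1.3 × 10^-3) = 2.886
pH = pKa + log([A⁻]/[HA]) = 2.886 + log(0.311/0.115) = 2.886 +0.432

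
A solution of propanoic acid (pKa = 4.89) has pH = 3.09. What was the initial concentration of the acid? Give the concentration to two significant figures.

[H+] = 10^(-3.09) = 8.13 × 10^-4 M = x
Ka = 10^(−4.89) = 1.29 × 10^-5
Ka = x²/(C₀ − x) ⇒ C₀ = x + x²/Ka
C₀ = 8.13 × 10^-4 + (8.13 × 10^-4)²/(1.29 × 10^-5) = 5.21 × 10^-2 M

C₀ = 5.2 × 10^-2 M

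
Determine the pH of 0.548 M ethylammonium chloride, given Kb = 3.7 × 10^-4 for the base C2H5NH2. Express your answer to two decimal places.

pH = 5.41

C2H5NH3+ is the conjugate acid of the weak base C2H5NH2.
Ka = Kw/Kb = 1.0×10^-14 / 3.7 × 10^-4 = 2.70 × 10^-11
Ka = [H+]²/(0.548 − [H+]) = 2.70 × 10^-11
Neglecting [H+] in the denominator: [H+] = √(2.70 × 10^-11 × 0.548) = 3.85 × 10^-6 M
pH = −log(3.85 × 10^-6) = 5.41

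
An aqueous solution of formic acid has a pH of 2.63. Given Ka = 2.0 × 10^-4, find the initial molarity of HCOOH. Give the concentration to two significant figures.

[H+] = 10^(-2.63) = 2.34 × 10^-3 M = x
Ka = x²/(C₀ − x) ⇒ C₀ = x + x²/Ka
C₀ = 2.34 × 10^-3 + (2.34 × 10^-3)²/(2.0 × 10^-4) = 2.97 × 10^-2 M

C₀ = 3.0 × 10^-2 M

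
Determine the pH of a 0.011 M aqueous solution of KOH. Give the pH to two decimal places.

KOH is a strong base; [OH-] = 0.011 M.
pOH = -log(0.011) = 1.96
pH = 14.00 - 1.96 = 12.04

pH = 12.04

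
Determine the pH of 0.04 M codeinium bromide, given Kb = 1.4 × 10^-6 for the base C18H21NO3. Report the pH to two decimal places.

pH = 4.77

C18H22NO3+ is the conjugate acid of the weak base C18H21NO3.
Ka = Kw/Kb = 1.0×10^-14 / 1.4 × 10^-6 = 7.14 × 10^-9
Ka = x²/(0.04 − x) = 7.14 × 10^-9
Since Ka ≪ C₀, x ≈ √(Ka·C₀) = 1.69 × 10^-5 M.
pH = −log[H+] = −log(1.69 × 10^-5) = 4.77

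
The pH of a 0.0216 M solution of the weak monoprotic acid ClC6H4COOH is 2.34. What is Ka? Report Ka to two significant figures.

[H+] = 10^(-2.34) = 4.57 × 10^-3 M
At equilibrium [HA] = 0.0216 − 4.57 × 10^-3 = 1.70 × 10^-2 M
Ka = [H+][A-]/[HA] = (4.57 × 10^-3)² / 1.70 × 10^-2 = 1.2 × 10^-3

Ka = 1.2 × 10^-3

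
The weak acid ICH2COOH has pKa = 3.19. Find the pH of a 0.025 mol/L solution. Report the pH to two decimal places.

pH = 2.43

ICH2COOH ⇌ ICH2COO- + H+
Ka = 10^(−3.19) = 6.46 × 10^-4
From the ICE table, Ka = x²/(0.025 − x) = 6.46 × 10^-4.
The 5% rule fails; solving x² + Ka·x − Ka·C₀ = 0 exactly:
x = [−0.000646 + √(0.000646² + 6.46e-05)]/2 = 3.71 × 10^-3 M
pH = −log[H+] = −log(3.71 × 10^-3) = 2.43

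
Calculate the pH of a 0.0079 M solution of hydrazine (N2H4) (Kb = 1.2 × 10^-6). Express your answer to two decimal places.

pH = 9.99

N2H4 + H2O ⇌ N2H5+ + OH-
From the ICE table, Kb = [OH-]²/(0.0079 − [OH-]) = 1.2 × 10^-6.
Since Kb ≪ C₀, [OH-] ≈ √(Kb·C₀) = 9.74 × 10^-5 M.
Check: 1.2% ionized — well under 5%, approximation valid.
pOH = 4.01, so pH = 14.00 − pOH = 9.99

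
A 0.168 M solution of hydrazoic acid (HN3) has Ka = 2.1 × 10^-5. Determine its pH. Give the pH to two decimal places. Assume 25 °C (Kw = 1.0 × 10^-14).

HN3 ⇌ N3- + H+
Let x = [H+] at equilibrium. Ka = x²/(0.168 − x).
Neglecting x in the denominator: x = √(2.1 × 10^-5 × 0.168) = 1.88 × 10^-3 M
pH = −log(1.88 × 10^-3) = 2.73

pH = 2.73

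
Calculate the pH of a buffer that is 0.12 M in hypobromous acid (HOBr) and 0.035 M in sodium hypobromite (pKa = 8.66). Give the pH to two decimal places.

pH = pKa + log([A⁻]/[HA]) = 8.66 + log(0.035/0.12)
pH = 8.66 + (-0.535) = 8.12

pH = 8.12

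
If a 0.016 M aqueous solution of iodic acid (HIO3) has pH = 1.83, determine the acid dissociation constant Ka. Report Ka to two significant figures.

Ka = 1.8 × 10^-1

[H+] = 10^(-1.83) = 1.48 × 10^-2 M
At equilibrium [HA] = 0.016 − 1.48 × 10^-2 = 1.20 × 10^-3 M
Ka = [H+][A-]/[HA] = (1.48 × 10^-2)² / 1.20 × 10^-3 = 1.8 × 10^-1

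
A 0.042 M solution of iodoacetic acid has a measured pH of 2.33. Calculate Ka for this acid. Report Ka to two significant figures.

Ka = 5.9 × 10^-4

[H+] = 10^(-2.33) = 4.68 × 10^-3 M
At equilibrium [HA] = 0.042 − 4.68 × 10^-3 = 3.73 × 10^-2 M
Ka = [H+][A-]/[HA] = (4.68 × 10^-3)² / 3.73 × 10^-2 = 5.9 × 10^-4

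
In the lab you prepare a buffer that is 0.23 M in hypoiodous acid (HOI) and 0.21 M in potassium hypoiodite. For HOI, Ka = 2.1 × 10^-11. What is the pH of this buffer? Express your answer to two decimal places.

pH = 10.64

pKa = −log(2.1 × 10^-11) = 10.678
pH = pKa + log([A⁻]/[HA]) = 10.678 + log(0.21/0.23)
pH = 10.678 + (-0.040) = 10.64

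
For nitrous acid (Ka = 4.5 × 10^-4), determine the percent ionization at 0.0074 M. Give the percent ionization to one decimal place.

21.8%

HNO2 ⇌ NO2- + H+; let x = [H+] at equilibrium.
Ka = x²/(C₀ − x); solving the quadratic gives x = 1.61 × 10^-3 M.
Fraction ionized = 1.61 × 10^-3 / 0.0074 = 0.2176 → 21.8%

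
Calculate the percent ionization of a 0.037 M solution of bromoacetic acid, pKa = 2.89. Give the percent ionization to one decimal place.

17.0%

BrCH2COOH ⇌ BrCH2COO- + H+; let x = [H+] at equilibrium.
Ka = 10^(−2.89) = 1.29 × 10^-3
Ka = x²/(C₀ − x); solving the quadratic gives x = 6.29 × 10^-3 M.
Fraction ionized = 6.29 × 10^-3 / 0.037 = 0.1700 → 17.0%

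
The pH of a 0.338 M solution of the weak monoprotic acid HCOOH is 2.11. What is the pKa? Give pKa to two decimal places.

pKa = 3.74

[H+] = 10^(-2.11) = 7.76 × 10^-3 M
At equilibrium [HA] = 0.338 − 7.76 × 10^-3 = 3.30 × 10^-1 M
Ka = [H+][A-]/[HA] = (7.76 × 10^-3)² / 3.30 × 10^-1 = 1.82 × 10^-4
pKa = -log(1.82 × 10^-4) = 3.74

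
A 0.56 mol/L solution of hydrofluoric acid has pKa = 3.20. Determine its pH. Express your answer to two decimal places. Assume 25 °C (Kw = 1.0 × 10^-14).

HF ⇌ F- + H+
Ka = 10^(−3.20) = 6.31 × 10^-4
From the ICE table, Ka = x²/(0.56 − x) = 6.31 × 10^-4.
Neglecting x in the denominator: x = √(6.31 × 10^-4 × 0.56) = 1.88 × 10^-2 M
(x/C₀ = 3.4% < 5%, so the approximation holds.)
pH = −log(1.88 × 10^-2) = 1.73

pH = 1.73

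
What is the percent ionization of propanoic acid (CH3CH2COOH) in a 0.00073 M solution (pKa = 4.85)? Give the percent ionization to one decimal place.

CH3CH2COOH ⇌ CH3CH2COO- + H+; let x = [H+] at equilibrium.
Ka = 10^(−4.85) = 1.41 × 10^-5
Solve x² + 1.41e-05x − 1.03e-08 = 0 → x = 9.46 × 10^-5 M
Fraction ionized = 9.46 × 10^-5 / 0.00073 = 0.1296 → 13.0%

13.0%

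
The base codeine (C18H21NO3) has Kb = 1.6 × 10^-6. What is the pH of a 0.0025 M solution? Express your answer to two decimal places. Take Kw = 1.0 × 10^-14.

C18H21NO3 + H2O ⇌ C18H22NO3+ + OH-
From the ICE table, Kb = [OH-]²/(0.0025 − [OH-]) = 1.6 × 10^-6.
Neglecting [OH-] in the denominator: [OH-] = √(1.6 × 10^-6 × 0.0025) = 6.32 × 10^-5 M
Check: 2.5% ionized — well under 5%, approximation valid.
pOH = 4.20, so pH = 14.00 − pOH = 9.80

pH = 9.80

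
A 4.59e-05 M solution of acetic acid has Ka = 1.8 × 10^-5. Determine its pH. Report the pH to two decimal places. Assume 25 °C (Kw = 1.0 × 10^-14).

pH = 4.68

CH3COOH ⇌ CH3COO- + H+
Ka = [H+]²/(4.59e-05 − [H+]) = 1.8 × 10^-5
The 5% rule fails; solving [H+]² + Ka·[H+] − Ka·C₀ = 0 exactly:
[H+] = (−Ka + √(Ka² + 4·Ka·C₀))/2 = 2.11 × 10^-5 M
pH = −log(2.11 × 10^-5) = 4.68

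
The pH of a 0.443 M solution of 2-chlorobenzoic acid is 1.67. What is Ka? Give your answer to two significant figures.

Ka = 1.1 × 10^-3

[H+] = 10^(-1.67) = 2.14 × 10^-2 M
At equilibrium [HA] = 0.443 − 2.14 × 10^-2 = 4.22 × 10^-1 M
Ka = [H+][A-]/[HA] = (2.14 × 10^-2)² / 4.22 × 10^-1 = 1.1 × 10^-3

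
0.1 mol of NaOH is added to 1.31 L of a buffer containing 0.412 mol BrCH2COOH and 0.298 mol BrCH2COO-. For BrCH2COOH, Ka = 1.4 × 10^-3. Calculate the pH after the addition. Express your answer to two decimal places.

pH = 2.96

After neutralization: n(BrCH2COOH) = 0.312 mol, n(BrCH2COO-) = 0.398 mol.
pKa = −log(1.4 × 10^-3) = 2.854
pH = pKa + log(n_BrCH2COO-/n_BrCH2COOH) = 2.854 + log(0.398/0.312) = 2.854 + (+0.106)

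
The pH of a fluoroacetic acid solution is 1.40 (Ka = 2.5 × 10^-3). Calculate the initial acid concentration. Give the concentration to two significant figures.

[H+] = 10^(-1.40) = 3.98 × 10^-2 M = x
Ka = x²/(C₀ − x) ⇒ C₀ = x + x²/Ka
C₀ = 3.98 × 10^-2 + (3.98 × 10^-2)²/(2.5 × 10^-3) = 6.73 × 10^-1 M

C₀ = 6.7 × 10^-1 M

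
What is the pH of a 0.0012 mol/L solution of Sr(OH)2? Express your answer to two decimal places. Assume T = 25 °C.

pH = 11.38

Sr(OH)2 is a strong base (each formula unit releases 2 OH-); [OH-] = 0.0024 M.
pOH = -log(0.0024) = 2.62
pH = 14.00 - 2.62 = 11.38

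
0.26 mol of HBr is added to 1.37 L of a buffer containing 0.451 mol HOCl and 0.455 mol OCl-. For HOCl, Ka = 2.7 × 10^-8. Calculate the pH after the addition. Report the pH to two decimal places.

After neutralization: n(HOCl) = 0.711 mol, n(OCl-) = 0.195 mol.
pKa = −log(2.7 × 10^-8) = 7.569
pH = pKa + log([A⁻]/[HA]) = 7.569 + log(0.195/0.711) = 7.569 -0.562

pH = 7.01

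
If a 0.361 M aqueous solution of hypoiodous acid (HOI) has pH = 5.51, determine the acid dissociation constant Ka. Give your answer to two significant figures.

[H+] = 10^(-5.51) = 3.09 × 10^-6 M
At equilibrium [HA] = 0.361 − 3.09 × 10^-6 = 3.61 × 10^-1 M
Ka = [H+][A-]/[HA] = (3.09 × 10^-6)² / 3.61 × 10^-1 = 2.6 × 10^-11

Ka = 2.6 × 10^-11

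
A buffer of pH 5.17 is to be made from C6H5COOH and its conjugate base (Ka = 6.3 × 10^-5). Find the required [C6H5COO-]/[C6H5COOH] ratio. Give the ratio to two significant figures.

pKa = -log(6.3 × 10^-5) = 4.201
pH = pKa + log(r) ⇒ log(r) = 5.17 − 4.201 = +0.969
r = [C6H5COO-]/[C6H5COOH] = 10^(+0.969) = 9.31

ratio = 9.3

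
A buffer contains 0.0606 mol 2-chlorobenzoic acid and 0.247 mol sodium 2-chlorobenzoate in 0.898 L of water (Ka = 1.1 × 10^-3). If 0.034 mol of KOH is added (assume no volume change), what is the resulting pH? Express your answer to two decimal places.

OH- converts ClC6H4COOH to ClC6H4COO-: ClC6H4COOH → 0.0266 mol, ClC6H4COO- → 0.281 mol.
pKa = −log(1.1 × 10^-3) = 2.959
Henderson–Hasselbalch with mole ratio 0.281/0.0266: pH = 2.959 + (+1.024)

pH = 3.98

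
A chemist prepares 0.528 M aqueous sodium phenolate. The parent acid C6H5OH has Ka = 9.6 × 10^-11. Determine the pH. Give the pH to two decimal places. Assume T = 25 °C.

pH = 11.87

C6H5O- is the conjugate base of the weak acid C6H5OH.
Kb = Kw/Ka = 1.0×10^-14 / 9.6 × 10^-11 = 1.04 × 10^-4
From the ICE table, Kb = x²/(0.528 − x) = 1.04 × 10^-4.
Neglecting x in the denominator: x = √(1.04 × 10^-4 × 0.528) = 7.41 × 10^-3 M
pOH = 2.13, so pH = 14.00 − pOH = 11.87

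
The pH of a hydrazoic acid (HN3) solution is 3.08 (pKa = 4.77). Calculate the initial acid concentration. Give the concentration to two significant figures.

[H+] = 10^(-3.08) = 8.32 × 10^-4 M = x
Ka = 10^(−4.77) = 1.70 × 10^-5
Ka = x²/(C₀ − x) ⇒ C₀ = x + x²/Ka
C₀ = 8.32 × 10^-4 + (8.32 × 10^-4)²/(1.70 × 10^-5) = 4.16 × 10^-2 M

C₀ = 4.2 × 10^-2 M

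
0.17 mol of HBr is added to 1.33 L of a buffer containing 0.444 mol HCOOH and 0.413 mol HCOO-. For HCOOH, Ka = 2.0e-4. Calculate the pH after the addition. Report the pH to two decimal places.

pH = 3.30

Added H+ converts HCOO- to HCOOH: HCOOH → 0.614 mol, HCOO- → 0.243 mol.
pKa = −log(2.0 × 10^-4) = 3.699
Henderson–Hasselbalch with mole ratio 0.243/0.614: pH = 3.699 + (-0.403)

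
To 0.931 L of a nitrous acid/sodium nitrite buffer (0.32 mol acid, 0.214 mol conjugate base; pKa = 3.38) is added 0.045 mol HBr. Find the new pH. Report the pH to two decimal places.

Added H+ converts NO2- to HNO2: HNO2 → 0.365 mol, NO2- → 0.169 mol.
pH = pKa + log(n_NO2-/n_HNO2) = 3.38 + log(0.169/0.365) = 3.38 + (-0.334)

pH = 3.05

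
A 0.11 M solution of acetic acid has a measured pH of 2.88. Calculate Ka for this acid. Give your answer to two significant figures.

Ka = 1.6 × 10^-5

[H+] = 10^(-2.88) = 1.32 × 10^-3 M
At equilibrium [HA] = 0.11 − 1.32 × 10^-3 = 1.09 × 10^-1 M
Ka = [H+][A-]/[HA] = (1.32 × 10^-3)² / 1.09 × 10^-1 = 1.6 × 10^-5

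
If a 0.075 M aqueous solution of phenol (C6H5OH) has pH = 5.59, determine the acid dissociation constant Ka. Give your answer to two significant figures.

[H+] = 10^(-5.59) = 2.57 × 10^-6 M
At equilibrium [HA] = 0.075 − 2.57 × 10^-6 = 7.50 × 10^-2 M
Ka = [H+][A-]/[HA] = (2.57 × 10^-6)² / 7.50 × 10^-2 = 8.8 × 10^-11

Ka = 8.8 × 10^-11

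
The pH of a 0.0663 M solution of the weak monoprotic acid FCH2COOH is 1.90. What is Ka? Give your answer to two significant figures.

Ka = 3.0 × 10^-3

[H+] = 10^(-1.90) = 1.26 × 10^-2 M
At equilibrium [HA] = 0.0663 − 1.26 × 10^-2 = 5.37 × 10^-2 M
Ka = [H+][A-]/[HA] = (1.26 × 10^-2)² / 5.37 × 10^-2 = 3.0 × 10^-3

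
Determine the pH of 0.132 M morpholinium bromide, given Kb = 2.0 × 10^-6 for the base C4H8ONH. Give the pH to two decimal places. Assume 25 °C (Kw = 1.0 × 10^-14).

C4H8ONH2+ is the conjugate acid of the weak base C4H8ONH.
Ka = Kw/Kb = 1.0×10^-14 / 2.0 × 10^-6 = 5.00 × 10^-9
Let x = [H+] at equilibrium. Ka = x²/(0.132 − x).
Neglecting x in the denominator: x = √(5.00 × 10^-9 × 0.132) = 2.57 × 10^-5 M
Check: 0.019% ionized — well under 5%, approximation valid.
pH = −log(2.57 × 10^-5) = 4.59

pH = 4.59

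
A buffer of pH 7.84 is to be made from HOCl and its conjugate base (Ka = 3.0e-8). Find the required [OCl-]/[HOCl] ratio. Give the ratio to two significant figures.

pKa = -log(3.0 × 10^-8) = 7.523
pH = pKa + log(r) ⇒ log(r) = 7.84 − 7.523 = +0.317
r = [OCl-]/[HOCl] = 10^(+0.317) = 2.07

ratio = 2.1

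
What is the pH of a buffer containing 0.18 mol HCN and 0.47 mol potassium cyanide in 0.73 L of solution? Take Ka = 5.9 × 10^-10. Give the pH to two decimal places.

pKa = −log(5.9 × 10^-10) = 9.229
pH = pKa + log([A⁻]/[HA]) = 9.229 + log(0.47/0.18)
pH = 9.229 + (+0.417) = 9.65

pH = 9.65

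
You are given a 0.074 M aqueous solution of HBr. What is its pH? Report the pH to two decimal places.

pH = 1.13

HBr is a strong acid and dissociates completely, so [H+] = 0.074 M.
pH = -log(0.074) = 1.13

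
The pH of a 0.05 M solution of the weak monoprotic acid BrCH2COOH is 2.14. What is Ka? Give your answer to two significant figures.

Ka = 1.2 × 10^-3

[H+] = 10^(-2.14) = 7.24 × 10^-3 M
At equilibrium [HA] = 0.05 − 7.24 × 10^-3 = 4.28 × 10^-2 M
Ka = [H+][A-]/[HA] = (7.24 × 10^-3)² / 4.28 × 10^-2 = 1.2 × 10^-3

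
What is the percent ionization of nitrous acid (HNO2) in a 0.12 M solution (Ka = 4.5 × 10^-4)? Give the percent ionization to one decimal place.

5.9%

HNO2 ⇌ NO2- + H+; let x = [H+] at equilibrium.
Solve x² + 0.00045x − 5.4e-05 = 0 → x = 7.13 × 10^-3 M
Fraction ionized = 7.13 × 10^-3 / 0.12 = 0.0594 → 5.9%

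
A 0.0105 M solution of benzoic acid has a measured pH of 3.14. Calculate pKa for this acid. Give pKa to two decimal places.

[H+] = 10^(-3.14) = 7.24 × 10^-4 M
At equilibrium [HA] = 0.0105 − 7.24 × 10^-4 = 9.78 × 10^-3 M
Ka = [H+][A-]/[HA] = (7.24 × 10^-4)² / 9.78 × 10^-3 = 5.36 × 10^-5
pKa = -log(5.36 × 10^-5) = 4.27

pKa = 4.27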